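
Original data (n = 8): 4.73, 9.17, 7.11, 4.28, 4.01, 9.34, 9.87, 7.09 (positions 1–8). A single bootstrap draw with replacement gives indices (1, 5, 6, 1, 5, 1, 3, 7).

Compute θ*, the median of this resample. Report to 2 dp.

Resample values: 4.73, 4.01, 9.34, 4.73, 4.01, 4.73, 7.11, 9.87.
Sorted: 4.01, 4.01, 4.73, 4.73, 4.73, 7.11, 9.34, 9.87
Median = average of the two middle values = 4.73

θ* = 4.73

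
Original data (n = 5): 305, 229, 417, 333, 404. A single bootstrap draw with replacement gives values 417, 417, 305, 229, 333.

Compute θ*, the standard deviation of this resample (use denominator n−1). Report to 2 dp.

θ* = 79.77

Mean = 340.2000; sum of squared deviations = 25452.8000
s² = 25452.8000 / 4 = 6363.2000
s = √6363.2000 = 79.77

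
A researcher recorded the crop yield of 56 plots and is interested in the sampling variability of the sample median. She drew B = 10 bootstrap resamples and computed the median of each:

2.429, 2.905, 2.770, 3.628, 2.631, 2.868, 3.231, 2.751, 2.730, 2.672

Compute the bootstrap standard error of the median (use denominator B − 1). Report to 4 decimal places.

SE* = 0.3399

Bootstrap SE is the standard deviation of the 10 replicate medians.
Mean of replicates: (2.429 + 2.905 + 2.770 + 3.628 + 2.631 + 2.868 + 3.231 + 2.751 + 2.730 + 2.672) / 10 = 28.61500 / 10 = 2.86150
Sum of squared deviations: (−0.43250)² + (+0.04350)² + (−0.09150)² + (+0.76650)² + (−0.23050)² + (+0.00650)² + (+0.36950)² + (−0.11050)² + (−0.13150)² + (−0.18950)² = 1.03996
Variance = 1.03996 / 9 = 0.11555
SE* = √0.11555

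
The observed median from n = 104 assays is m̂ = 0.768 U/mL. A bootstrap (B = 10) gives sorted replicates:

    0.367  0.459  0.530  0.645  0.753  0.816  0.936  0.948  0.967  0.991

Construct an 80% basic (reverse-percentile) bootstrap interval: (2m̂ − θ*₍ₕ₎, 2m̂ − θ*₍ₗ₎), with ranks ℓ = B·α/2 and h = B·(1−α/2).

Percentile endpoints at ranks 1 and 9: θ*₍1₎ = 0.367, θ*₍9₎ = 0.967.
Basic interval reflects these around m̂:
  lower = 2 × 0.768 − 0.967 = 0.569
  upper = 2 × 0.768 − 0.367 = 1.169

(0.569, 1.169)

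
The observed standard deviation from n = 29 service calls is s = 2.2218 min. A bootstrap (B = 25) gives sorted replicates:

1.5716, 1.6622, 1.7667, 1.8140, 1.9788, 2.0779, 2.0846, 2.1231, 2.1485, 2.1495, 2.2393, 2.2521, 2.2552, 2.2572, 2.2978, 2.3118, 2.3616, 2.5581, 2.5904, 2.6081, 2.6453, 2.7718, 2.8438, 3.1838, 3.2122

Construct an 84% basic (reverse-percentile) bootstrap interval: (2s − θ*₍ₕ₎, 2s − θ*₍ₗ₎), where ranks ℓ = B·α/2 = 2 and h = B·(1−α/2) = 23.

(1.5998, 2.7814)

Percentile endpoints at ranks 2 and 23: θ*₍2₎ = 1.6622, θ*₍23₎ = 2.8438.
Basic interval reflects these around s:
  lower = 2 × 2.2218 − 2.8438 = 1.5998
  upper = 2 × 2.2218 − 1.6622 = 2.7814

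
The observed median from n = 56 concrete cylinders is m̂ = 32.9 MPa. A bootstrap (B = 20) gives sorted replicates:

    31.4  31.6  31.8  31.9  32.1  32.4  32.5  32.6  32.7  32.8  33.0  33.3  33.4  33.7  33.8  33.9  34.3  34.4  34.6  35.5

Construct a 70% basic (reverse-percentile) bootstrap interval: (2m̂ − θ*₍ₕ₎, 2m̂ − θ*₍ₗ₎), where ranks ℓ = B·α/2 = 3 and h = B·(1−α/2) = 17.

Percentile endpoints at ranks 3 and 17: θ*₍3₎ = 31.8, θ*₍17₎ = 34.3.
Basic interval reflects these around m̂:
  lower = 2 × 32.9 − 34.3 = 31.5
  upper = 2 × 32.9 − 31.8 = 34.0

(31.5, 34.0)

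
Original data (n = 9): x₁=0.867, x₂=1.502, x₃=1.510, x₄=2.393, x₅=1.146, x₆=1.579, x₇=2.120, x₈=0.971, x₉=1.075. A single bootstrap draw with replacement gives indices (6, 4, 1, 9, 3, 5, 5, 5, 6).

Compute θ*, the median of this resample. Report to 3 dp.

Resample values: 1.579, 2.393, 0.867, 1.075, 1.510, 1.146, 1.146, 1.146, 1.579.
Sorted: 0.867, 1.075, 1.146, 1.146, 1.146, 1.510, 1.579, 1.579, 2.393
Median = middle value = 1.146

θ* = 1.146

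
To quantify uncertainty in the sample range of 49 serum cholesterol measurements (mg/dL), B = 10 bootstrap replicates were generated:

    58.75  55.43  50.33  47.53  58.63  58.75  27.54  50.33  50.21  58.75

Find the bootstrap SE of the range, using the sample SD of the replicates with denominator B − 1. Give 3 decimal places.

SE* = 9.534

Bootstrap SE is the standard deviation of the 10 replicate ranges.
Mean of replicates: (58.75 + 55.43 + 50.33 + 47.53 + 58.63 + 58.75 + 27.54 + 50.33 + 50.21 + 58.75) / 10 = 516.2500 / 10 = 51.6250
Sum of squared deviations: (+7.1250)² + (+3.8050)² + (−1.2950)² + (−4.0950)² + (+7.0050)² + (+7.1250)² + (−24.0850)² + (−1.2950)² + (−1.4150)² + (+7.1250)² = 818.0575
Variance = 818.0575 / 9 = 90.8953
SE* = √90.8953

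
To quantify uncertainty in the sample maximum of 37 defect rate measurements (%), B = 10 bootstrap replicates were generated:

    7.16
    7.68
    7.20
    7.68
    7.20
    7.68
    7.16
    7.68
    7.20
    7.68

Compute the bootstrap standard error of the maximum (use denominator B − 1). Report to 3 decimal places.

SE* = 0.262

Bootstrap SE is the standard deviation of the 10 replicate maximums.
Mean of replicates: (7.16 + 7.68 + 7.20 + 7.68 + 7.20 + 7.68 + 7.16 + 7.68 + 7.20 + 7.68) / 10 = 74.3200 / 10 = 7.4320
Sum of squared deviations: (−0.2720)² + (+0.2480)² + (−0.2320)² + (+0.2480)² + (−0.2320)² + (+0.2480)² + (−0.2720)² + (+0.2480)² + (−0.2320)² + (+0.2480)² = 0.6170
Variance = 0.6170 / 9 = 0.0686
SE* = √0.0686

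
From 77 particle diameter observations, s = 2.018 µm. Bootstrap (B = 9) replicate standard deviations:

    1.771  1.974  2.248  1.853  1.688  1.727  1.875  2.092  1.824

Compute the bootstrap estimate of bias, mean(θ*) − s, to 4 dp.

mean(θ*) = (1.771 + 1.974 + 2.248 + 1.853 + 1.688 + 1.727 + 1.875 + 2.092 + 1.824) / 9 = 1.89467
bias = 1.89467 − 2.018

bias = −0.1233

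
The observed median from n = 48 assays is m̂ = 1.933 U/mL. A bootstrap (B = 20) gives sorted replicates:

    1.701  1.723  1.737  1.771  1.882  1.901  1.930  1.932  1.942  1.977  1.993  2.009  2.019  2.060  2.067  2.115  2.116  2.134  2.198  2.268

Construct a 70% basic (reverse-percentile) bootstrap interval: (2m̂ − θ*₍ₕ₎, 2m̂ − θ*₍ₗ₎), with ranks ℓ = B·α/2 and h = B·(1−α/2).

Percentile endpoints at ranks 3 and 17: θ*₍3₎ = 1.737, θ*₍17₎ = 2.116.
Basic interval reflects these around m̂:
  lower = 2 × 1.933 − 2.116 = 1.750
  upper = 2 × 1.933 − 1.737 = 2.129

(1.750, 2.129)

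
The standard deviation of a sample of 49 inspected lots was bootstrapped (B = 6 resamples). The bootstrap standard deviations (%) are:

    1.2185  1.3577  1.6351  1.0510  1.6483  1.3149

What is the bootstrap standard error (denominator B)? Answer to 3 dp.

Bootstrap SE is the standard deviation of the 6 replicate standard deviations.
Mean of replicates: (1.2185 + 1.3577 + 1.6351 + 1.0510 + 1.6483 + 1.3149) / 6 = 8.22550 / 6 = 1.37092
Sum of squared deviations: (−0.15242)² + (−0.01322)² + (+0.26418)² + (−0.31992)² + (+0.27738)² + (−0.05602)² = 0.27562
Variance = 0.27562 / 6 = 0.04594
SE* = √0.04594

SE* = 0.214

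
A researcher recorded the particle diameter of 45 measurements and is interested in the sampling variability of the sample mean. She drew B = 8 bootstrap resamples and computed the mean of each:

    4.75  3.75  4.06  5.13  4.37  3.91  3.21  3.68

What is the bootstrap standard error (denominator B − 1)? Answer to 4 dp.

Bootstrap SE is the standard deviation of the 8 replicate means.
Mean of replicates: (4.75 + 3.75 + 4.06 + 5.13 + 4.37 + 3.91 + 3.21 + 3.68) / 8 = 32.86000 / 8 = 4.10750
Sum of squared deviations: (+0.64250)² + (−0.35750)² + (−0.04750)² + (+1.02250)² + (+0.26250)² + (−0.19750)² + (−0.89750)² + (−0.42750)² = 2.68455
Variance = 2.68455 / 7 = 0.38351
SE* = √0.38351

SE* = 0.6193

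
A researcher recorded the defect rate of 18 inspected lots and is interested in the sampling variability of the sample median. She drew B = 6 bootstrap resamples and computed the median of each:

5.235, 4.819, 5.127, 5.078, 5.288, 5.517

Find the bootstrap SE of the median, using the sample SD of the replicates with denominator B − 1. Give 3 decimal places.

SE* = 0.233

Bootstrap SE is the standard deviation of the 6 replicate medians.
Mean of replicates: (5.235 + 4.819 + 5.127 + 5.078 + 5.288 + 5.517) / 6 = 31.0640 / 6 = 5.1773
Sum of squared deviations: (+0.0577)² + (−0.3583)² + (−0.0503)² + (−0.0993)² + (+0.1107)² + (+0.3397)² = 0.2717
Variance = 0.2717 / 5 = 0.0543
SE* = √0.0543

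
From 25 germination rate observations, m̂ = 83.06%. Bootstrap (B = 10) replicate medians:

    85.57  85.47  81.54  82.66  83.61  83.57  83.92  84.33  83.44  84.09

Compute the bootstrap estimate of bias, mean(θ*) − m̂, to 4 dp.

bias = +0.7600

mean(θ*) = (85.57 + 85.47 + 81.54 + 82.66 + 83.61 + 83.57 + 83.92 + 84.33 + 83.44 + 84.09) / 10 = 83.82000
bias = 83.82000 − 83.06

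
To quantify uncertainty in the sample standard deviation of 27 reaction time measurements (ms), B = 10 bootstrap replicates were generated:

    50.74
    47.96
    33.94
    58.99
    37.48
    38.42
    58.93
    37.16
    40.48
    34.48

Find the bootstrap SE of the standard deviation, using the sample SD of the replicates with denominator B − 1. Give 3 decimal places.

SE* = 9.622

Bootstrap SE is the standard deviation of the 10 replicate standard deviations.
Mean of replicates: (50.74 + 47.96 + 33.94 + 58.99 + 37.48 + 38.42 + 58.93 + 37.16 + 40.48 + 34.48) / 10 = 438.5800 / 10 = 43.8580
Sum of squared deviations: (+6.8820)² + (+4.1020)² + (−9.9180)² + (+15.1320)² + (−6.3780)² + (−5.4380)² + (+15.0720)² + (−6.6980)² + (−3.3780)² + (−9.3780)² = 833.1694
Variance = 833.1694 / 9 = 92.5744
SE* = √92.5744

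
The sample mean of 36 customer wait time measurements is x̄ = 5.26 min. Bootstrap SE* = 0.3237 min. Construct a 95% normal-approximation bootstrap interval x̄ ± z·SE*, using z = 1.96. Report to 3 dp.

Margin = 1.96 × 0.3237 = 0.6345
Interval: 5.26 ± 0.6345

(4.626, 5.894)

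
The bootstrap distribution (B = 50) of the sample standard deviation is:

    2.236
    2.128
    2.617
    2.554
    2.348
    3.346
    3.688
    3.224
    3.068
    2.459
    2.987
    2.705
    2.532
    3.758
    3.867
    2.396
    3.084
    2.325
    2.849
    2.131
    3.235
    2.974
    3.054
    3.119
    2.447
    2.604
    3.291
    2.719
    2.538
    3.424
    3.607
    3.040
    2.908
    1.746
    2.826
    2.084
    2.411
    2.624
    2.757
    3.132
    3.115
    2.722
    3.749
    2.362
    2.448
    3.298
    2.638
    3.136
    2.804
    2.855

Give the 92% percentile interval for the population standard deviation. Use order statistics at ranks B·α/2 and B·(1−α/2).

Sorted replicates: 1.746, 2.084, 2.128, 2.131, 2.236, 2.325, 2.348, 2.362, 2.396, 2.411, 2.447, 2.448, 2.459, 2.532, 2.538, 2.554, 2.604, 2.617, 2.624, 2.638, 2.705, 2.719, 2.722, 2.757, 2.804, 2.826, 2.849, 2.855, 2.908, 2.974, 2.987, 3.040, 3.054, 3.068, 3.084, 3.115, 3.119, 3.132, 3.136, 3.224, 3.235, 3.291, 3.298, 3.346, 3.424, 3.607, 3.688, 3.749, 3.758, 3.867
α = 0.08; lower rank = 50 × 0.040 = 2; upper rank = 50 × 0.960 = 48.
The 2nd smallest replicate is 2.084; the 48th is 3.749.

(2.084, 3.749)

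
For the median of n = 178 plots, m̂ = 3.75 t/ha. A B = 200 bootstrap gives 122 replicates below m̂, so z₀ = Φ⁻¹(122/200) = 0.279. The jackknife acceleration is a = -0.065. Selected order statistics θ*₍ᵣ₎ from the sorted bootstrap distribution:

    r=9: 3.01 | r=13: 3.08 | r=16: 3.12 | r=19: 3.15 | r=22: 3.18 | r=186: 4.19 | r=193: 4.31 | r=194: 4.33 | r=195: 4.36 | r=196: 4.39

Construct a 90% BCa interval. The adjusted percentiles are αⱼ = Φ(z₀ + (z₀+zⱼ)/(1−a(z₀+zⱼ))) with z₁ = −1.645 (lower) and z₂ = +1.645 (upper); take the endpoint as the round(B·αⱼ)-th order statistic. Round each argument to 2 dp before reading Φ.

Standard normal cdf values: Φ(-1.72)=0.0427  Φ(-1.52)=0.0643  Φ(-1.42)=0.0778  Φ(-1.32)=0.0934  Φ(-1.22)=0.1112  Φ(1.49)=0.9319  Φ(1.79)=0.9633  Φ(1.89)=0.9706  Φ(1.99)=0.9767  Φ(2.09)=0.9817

(3.18, 4.36)

Lower: z₀ + z₁ = 0.279 + (-1.645) = -1.366; 1 − a(z₀+z₁) = 1 − (-0.065)(-1.366) = 0.9112; argument = 0.279 + (-1.366)/0.9112 = -1.2201 → -1.22.
α₁ = Φ(-1.22) = 0.1112; rank = round(200 × 0.1112) = 22; θ*₍22₎ = 3.18.
Upper: z₀ + z₂ = 1.924; 1 − a(z₀+z₂) = 1.1251; argument = 1.9891 → 1.99; α₂ = 0.9767; rank = 195; θ*₍195₎ = 4.36.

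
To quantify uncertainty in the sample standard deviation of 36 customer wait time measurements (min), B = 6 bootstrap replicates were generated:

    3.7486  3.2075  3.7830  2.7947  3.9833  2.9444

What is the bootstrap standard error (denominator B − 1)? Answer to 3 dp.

SE* = 0.494

Bootstrap SE is the standard deviation of the 6 replicate standard deviations.
Mean of replicates: (3.7486 + 3.2075 + 3.7830 + 2.7947 + 3.9833 + 2.9444) / 6 = 20.46150 / 6 = 3.41025
Sum of squared deviations: (+0.33835)² + (−0.20275)² + (+0.37275)² + (−0.61555)² + (+0.57305)² + (−0.46585)² = 1.21884
Variance = 1.21884 / 5 = 0.24377
SE* = √0.24377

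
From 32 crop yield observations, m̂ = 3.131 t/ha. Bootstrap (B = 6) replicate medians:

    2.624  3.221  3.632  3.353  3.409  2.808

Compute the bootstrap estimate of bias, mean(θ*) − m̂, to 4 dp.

mean(θ*) = (2.624 + 3.221 + 3.632 + 3.353 + 3.409 + 2.808) / 6 = 3.17450
bias = 3.17450 − 3.131

bias = +0.0435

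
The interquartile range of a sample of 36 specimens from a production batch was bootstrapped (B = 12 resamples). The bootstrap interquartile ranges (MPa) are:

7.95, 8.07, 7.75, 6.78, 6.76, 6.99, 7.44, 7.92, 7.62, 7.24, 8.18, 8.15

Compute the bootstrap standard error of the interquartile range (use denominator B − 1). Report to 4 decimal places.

Bootstrap SE is the standard deviation of the 12 replicate interquartile ranges.
Mean of replicates: (7.95 + 8.07 + 7.75 + 6.78 + 6.76 + 6.99 + 7.44 + 7.92 + 7.62 + 7.24 + 8.18 + 8.15) / 12 = 90.85000 / 12 = 7.57083
Sum of squared deviations: (+0.37917)² + (+0.49917)² + (+0.17917)² + (−0.79083)² + (−0.81083)² + (−0.58083)² + (−0.13083)² + (+0.34917)² + (+0.04917)² + (−0.33083)² + (+0.60917)² + (+0.57917)² = 3.00269
Variance = 3.00269 / 11 = 0.27297
SE* = √0.27297

SE* = 0.5225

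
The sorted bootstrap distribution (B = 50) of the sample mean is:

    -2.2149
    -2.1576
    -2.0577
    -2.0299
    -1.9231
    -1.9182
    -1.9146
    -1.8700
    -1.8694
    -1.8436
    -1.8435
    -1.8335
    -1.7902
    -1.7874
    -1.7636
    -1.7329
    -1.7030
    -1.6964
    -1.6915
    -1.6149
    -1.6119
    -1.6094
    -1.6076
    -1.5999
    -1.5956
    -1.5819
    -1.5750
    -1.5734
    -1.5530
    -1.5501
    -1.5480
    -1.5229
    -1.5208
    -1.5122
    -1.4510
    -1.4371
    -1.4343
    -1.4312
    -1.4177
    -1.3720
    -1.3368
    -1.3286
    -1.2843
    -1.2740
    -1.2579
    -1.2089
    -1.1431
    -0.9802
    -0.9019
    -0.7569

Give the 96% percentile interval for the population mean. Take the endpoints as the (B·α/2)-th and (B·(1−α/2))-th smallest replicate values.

α = 0.04; lower rank = 50 × 0.020 = 1; upper rank = 50 × 0.980 = 49.
The 1st smallest replicate is -2.2149; the 49th is -0.9019.

(-2.2149, -0.9019)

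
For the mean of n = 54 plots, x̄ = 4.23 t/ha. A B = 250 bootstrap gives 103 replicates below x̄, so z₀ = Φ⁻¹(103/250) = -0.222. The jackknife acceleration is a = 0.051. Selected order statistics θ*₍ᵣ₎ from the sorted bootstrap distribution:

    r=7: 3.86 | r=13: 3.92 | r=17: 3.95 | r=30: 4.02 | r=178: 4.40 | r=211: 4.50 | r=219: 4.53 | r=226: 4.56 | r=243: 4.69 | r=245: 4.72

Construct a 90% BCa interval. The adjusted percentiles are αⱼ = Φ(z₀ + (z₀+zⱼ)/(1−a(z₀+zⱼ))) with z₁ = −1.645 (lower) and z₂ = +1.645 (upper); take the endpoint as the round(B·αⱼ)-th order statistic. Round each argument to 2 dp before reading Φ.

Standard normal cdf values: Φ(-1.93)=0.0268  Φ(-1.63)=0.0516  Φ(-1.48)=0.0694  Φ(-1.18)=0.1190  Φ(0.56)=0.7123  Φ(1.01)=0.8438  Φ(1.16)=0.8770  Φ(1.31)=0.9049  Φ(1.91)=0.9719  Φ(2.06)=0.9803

(3.86, 4.56)

Lower: z₀ + z₁ = -0.222 + (-1.645) = -1.867; 1 − a(z₀+z₁) = 1 − (0.051)(-1.867) = 1.0952; argument = -0.222 + (-1.867)/1.0952 = -1.9267 → -1.93.
α₁ = Φ(-1.93) = 0.0268; rank = round(250 × 0.0268) = 7; θ*₍7₎ = 3.86.
Upper: z₀ + z₂ = 1.423; 1 − a(z₀+z₂) = 0.9274; argument = 1.3124 → 1.31; α₂ = 0.9049; rank = 226; θ*₍226₎ = 4.56.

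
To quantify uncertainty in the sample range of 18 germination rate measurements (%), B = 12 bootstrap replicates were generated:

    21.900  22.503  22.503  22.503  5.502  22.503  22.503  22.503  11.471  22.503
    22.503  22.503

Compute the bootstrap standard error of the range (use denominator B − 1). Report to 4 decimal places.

SE* = 5.5822

Bootstrap SE is the standard deviation of the 12 replicate ranges.
Mean of replicates: (21.900 + 22.503 + 22.503 + 22.503 + 5.502 + 22.503 + 22.503 + 22.503 + 11.471 + 22.503 + 22.503 + 22.503) / 12 = 241.40000 / 12 = 20.11667
Sum of squared deviations: (+1.78333)² + (+2.38633)² + (+2.38633)² + (+2.38633)² + (−14.61467)² + (+2.38633)² + (+2.38633)² + (+2.38633)² + (−8.64567)² + (+2.38633)² + (+2.38633)² + (+2.38633)² = 342.76759
Variance = 342.76759 / 11 = 31.16069
SE* = √31.16069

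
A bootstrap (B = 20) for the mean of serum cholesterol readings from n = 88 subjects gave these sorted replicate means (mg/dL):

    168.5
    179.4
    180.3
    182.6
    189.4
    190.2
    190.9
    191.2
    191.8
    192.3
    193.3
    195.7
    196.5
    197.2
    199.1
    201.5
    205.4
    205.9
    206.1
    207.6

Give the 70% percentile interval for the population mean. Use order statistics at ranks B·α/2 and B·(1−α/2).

α = 0.30; lower rank = 20 × 0.150 = 3; upper rank = 20 × 0.850 = 17.
The 3rd smallest replicate is 180.3; the 17th is 205.4.

(180.3, 205.4)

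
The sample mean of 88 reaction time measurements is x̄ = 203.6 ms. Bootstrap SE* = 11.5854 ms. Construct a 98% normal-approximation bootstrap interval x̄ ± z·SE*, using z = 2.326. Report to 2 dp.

(176.65, 230.55)

Margin = 2.326 × 11.5854 = 26.948
Interval: 203.6 ± 26.948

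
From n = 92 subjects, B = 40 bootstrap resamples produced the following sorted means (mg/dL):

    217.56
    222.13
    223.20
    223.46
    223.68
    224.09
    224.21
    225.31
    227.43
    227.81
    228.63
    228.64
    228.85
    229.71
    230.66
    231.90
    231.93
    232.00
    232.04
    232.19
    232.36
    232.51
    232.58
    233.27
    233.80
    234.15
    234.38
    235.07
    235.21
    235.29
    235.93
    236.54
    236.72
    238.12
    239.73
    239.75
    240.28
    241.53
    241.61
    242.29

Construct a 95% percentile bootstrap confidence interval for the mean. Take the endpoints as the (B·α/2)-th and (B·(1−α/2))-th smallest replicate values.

α = 0.05; lower rank = 40 × 0.025 = 1; upper rank = 40 × 0.975 = 39.
The 1st smallest replicate is 217.56; the 39th is 241.61.

(217.56, 241.61)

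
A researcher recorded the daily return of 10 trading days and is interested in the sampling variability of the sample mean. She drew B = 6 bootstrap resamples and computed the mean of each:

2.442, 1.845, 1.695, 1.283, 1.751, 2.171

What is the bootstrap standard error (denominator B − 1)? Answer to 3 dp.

Bootstrap SE is the standard deviation of the 6 replicate means.
Mean of replicates: (2.442 + 1.845 + 1.695 + 1.283 + 1.751 + 2.171) / 6 = 11.1870 / 6 = 1.8645
Sum of squared deviations: (+0.5775)² + (−0.0195)² + (−0.1695)² + (−0.5815)² + (−0.1135)² + (+0.3065)² = 0.8076
Variance = 0.8076 / 5 = 0.1615
SE* = √0.1615

SE* = 0.402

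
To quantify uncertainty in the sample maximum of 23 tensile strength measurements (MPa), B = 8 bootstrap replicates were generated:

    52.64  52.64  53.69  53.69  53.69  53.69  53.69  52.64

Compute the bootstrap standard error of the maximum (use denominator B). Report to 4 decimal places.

Bootstrap SE is the standard deviation of the 8 replicate maximums.
Mean of replicates: (52.64 + 52.64 + 53.69 + 53.69 + 53.69 + 53.69 + 53.69 + 52.64) / 8 = 426.37000 / 8 = 53.29625
Sum of squared deviations: (−0.65625)² + (−0.65625)² + (+0.39375)² + (+0.39375)² + (+0.39375)² + (+0.39375)² + (+0.39375)² + (−0.65625)² = 2.06719
Variance = 2.06719 / 8 = 0.25840
SE* = √0.25840

SE* = 0.5083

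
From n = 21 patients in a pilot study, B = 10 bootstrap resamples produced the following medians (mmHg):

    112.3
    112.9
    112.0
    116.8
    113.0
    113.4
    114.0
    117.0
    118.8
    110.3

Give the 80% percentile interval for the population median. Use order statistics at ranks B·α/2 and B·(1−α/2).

(110.3, 117.0)

Sorted replicates: 110.3, 112.0, 112.3, 112.9, 113.0, 113.4, 114.0, 116.8, 117.0, 118.8
α = 0.20; lower rank = 10 × 0.100 = 1; upper rank = 10 × 0.900 = 9.
The 1st smallest replicate is 110.3; the 9th is 117.0.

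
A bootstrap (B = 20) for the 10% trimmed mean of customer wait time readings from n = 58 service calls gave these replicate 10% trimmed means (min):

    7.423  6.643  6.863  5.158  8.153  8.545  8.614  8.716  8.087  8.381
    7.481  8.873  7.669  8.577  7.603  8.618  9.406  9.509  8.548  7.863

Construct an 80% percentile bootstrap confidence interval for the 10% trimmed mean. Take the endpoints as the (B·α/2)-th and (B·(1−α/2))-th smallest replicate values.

Sorted replicates: 5.158, 6.643, 6.863, 7.423, 7.481, 7.603, 7.669, 7.863, 8.087, 8.153, 8.381, 8.545, 8.548, 8.577, 8.614, 8.618, 8.716, 8.873, 9.406, 9.509
α = 0.20; lower rank = 20 × 0.100 = 2; upper rank = 20 × 0.900 = 18.
The 2nd smallest replicate is 6.643; the 18th is 8.873.

(6.643, 8.873)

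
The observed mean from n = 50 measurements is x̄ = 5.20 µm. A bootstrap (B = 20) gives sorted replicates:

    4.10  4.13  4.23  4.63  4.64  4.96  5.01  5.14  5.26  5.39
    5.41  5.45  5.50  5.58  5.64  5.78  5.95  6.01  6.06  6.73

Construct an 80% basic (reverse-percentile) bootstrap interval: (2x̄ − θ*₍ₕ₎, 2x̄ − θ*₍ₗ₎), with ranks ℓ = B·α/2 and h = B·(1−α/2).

Percentile endpoints at ranks 2 and 18: θ*₍2₎ = 4.13, θ*₍18₎ = 6.01.
Basic interval reflects these around x̄:
  lower = 2 × 5.20 − 6.01 = 4.39
  upper = 2 × 5.20 − 4.13 = 6.27

(4.39, 6.27)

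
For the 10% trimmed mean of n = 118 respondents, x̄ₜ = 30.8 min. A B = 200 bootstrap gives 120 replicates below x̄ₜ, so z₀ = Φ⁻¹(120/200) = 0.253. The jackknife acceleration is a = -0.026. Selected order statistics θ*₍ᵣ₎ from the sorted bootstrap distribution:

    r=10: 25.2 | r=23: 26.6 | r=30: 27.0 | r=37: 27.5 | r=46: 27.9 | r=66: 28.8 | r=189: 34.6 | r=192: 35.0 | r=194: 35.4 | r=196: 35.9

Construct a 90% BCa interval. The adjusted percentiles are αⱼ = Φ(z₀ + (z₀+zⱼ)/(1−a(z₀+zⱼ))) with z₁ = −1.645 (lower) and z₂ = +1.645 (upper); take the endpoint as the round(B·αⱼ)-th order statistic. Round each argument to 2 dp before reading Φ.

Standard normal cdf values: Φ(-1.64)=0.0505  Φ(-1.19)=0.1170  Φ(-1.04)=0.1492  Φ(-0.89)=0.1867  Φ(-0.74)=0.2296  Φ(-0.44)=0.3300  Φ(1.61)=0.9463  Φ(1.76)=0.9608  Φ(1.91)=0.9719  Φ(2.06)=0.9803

(26.6, 35.9)

Lower: z₀ + z₁ = 0.253 + (-1.645) = -1.392; 1 − a(z₀+z₁) = 1 − (-0.026)(-1.392) = 0.9638; argument = 0.253 + (-1.392)/0.9638 = -1.1913 → -1.19.
α₁ = Φ(-1.19) = 0.1170; rank = round(200 × 0.1170) = 23; θ*₍23₎ = 26.6.
Upper: z₀ + z₂ = 1.898; 1 − a(z₀+z₂) = 1.0493; argument = 2.0617 → 2.06; α₂ = 0.9803; rank = 196; θ*₍196₎ = 35.9.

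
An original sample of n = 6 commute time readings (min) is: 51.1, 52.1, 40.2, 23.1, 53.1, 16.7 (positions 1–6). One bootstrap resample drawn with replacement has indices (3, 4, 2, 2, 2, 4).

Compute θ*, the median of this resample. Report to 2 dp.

Resample values: 40.2, 23.1, 52.1, 52.1, 52.1, 23.1.
Sorted: 23.1, 23.1, 40.2, 52.1, 52.1, 52.1
Median = average of the two middle values = 46.15

θ* = 46.15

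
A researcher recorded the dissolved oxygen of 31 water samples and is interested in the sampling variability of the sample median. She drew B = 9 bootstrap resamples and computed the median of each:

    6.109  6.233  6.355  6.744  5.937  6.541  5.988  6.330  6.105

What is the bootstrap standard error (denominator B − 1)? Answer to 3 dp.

SE* = 0.263

Bootstrap SE is the standard deviation of the 9 replicate medians.
Mean of replicates: (6.109 + 6.233 + 6.355 + 6.744 + 5.937 + 6.541 + 5.988 + 6.330 + 6.105) / 9 = 56.3420 / 9 = 6.2602
Sum of squared deviations: (−0.1512)² + (−0.0272)² + (+0.0948)² + (+0.4838)² + (−0.3232)² + (+0.2808)² + (−0.2722)² + (+0.0698)² + (−0.1552)² = 0.5530
Variance = 0.5530 / 8 = 0.0691
SE* = √0.0691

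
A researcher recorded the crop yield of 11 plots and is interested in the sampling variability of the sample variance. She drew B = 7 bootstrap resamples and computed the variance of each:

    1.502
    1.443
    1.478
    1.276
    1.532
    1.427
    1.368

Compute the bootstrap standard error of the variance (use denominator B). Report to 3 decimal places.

Bootstrap SE is the standard deviation of the 7 replicate variances.
Mean of replicates: (1.502 + 1.443 + 1.478 + 1.276 + 1.532 + 1.427 + 1.368) / 7 = 10.0260 / 7 = 1.4323
Sum of squared deviations: (+0.0697)² + (+0.0107)² + (+0.0457)² + (−0.1563)² + (+0.0997)² + (−0.0053)² + (−0.0643)² = 0.0456
Variance = 0.0456 / 7 = 0.0065
SE* = √0.0065

SE* = 0.081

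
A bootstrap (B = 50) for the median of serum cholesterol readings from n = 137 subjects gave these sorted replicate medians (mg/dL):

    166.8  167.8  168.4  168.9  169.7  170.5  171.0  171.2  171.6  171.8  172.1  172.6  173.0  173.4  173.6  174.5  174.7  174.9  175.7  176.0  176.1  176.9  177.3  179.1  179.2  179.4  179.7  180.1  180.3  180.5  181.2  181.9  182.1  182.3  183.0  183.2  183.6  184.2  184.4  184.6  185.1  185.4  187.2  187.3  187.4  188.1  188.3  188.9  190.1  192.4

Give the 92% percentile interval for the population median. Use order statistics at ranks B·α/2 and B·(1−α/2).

α = 0.08; lower rank = 50 × 0.040 = 2; upper rank = 50 × 0.960 = 48.
The 2nd smallest replicate is 167.8; the 48th is 188.9.

(167.8, 188.9)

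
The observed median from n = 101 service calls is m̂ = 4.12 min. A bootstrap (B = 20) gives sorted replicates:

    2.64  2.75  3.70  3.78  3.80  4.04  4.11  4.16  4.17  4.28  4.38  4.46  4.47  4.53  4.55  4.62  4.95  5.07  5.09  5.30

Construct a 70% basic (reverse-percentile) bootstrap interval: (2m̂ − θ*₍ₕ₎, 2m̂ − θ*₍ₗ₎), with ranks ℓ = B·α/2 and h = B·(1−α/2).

Percentile endpoints at ranks 3 and 17: θ*₍3₎ = 3.70, θ*₍17₎ = 4.95.
Basic interval reflects these around m̂:
  lower = 2 × 4.12 − 4.95 = 3.29
  upper = 2 × 4.12 − 3.70 = 4.54

(3.29, 4.54)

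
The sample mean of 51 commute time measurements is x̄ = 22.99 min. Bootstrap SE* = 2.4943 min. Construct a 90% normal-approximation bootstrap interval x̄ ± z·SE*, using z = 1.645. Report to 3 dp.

(18.887, 27.093)

Margin = 1.645 × 2.4943 = 4.1031
Interval: 22.99 ± 4.1031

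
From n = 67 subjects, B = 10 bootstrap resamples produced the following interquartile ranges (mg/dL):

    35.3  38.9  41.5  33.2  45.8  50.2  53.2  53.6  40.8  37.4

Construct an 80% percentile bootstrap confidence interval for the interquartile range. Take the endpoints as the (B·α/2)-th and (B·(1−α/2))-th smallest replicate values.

(33.2, 53.2)

Sorted replicates: 33.2, 35.3, 37.4, 38.9, 40.8, 41.5, 45.8, 50.2, 53.2, 53.6
α = 0.20; lower rank = 10 × 0.100 = 1; upper rank = 10 × 0.900 = 9.
The 1st smallest replicate is 33.2; the 9th is 53.2.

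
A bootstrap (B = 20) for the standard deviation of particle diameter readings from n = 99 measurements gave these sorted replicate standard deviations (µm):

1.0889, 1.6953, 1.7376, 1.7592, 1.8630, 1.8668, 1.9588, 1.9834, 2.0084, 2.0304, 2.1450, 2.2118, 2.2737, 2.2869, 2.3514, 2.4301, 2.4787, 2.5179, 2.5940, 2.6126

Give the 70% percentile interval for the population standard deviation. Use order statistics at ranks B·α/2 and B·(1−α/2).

(1.7376, 2.4787)

α = 0.30; lower rank = 20 × 0.150 = 3; upper rank = 20 × 0.850 = 17.
The 3rd smallest replicate is 1.7376; the 17th is 2.4787.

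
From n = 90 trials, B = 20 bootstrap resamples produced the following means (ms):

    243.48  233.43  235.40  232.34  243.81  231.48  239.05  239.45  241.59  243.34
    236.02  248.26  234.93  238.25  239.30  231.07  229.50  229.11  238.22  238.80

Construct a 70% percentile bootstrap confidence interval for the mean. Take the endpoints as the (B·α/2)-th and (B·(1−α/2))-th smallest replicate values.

(231.07, 243.34)

Sorted replicates: 229.11, 229.50, 231.07, 231.48, 232.34, 233.43, 234.93, 235.40, 236.02, 238.22, 238.25, 238.80, 239.05, 239.30, 239.45, 241.59, 243.34, 243.48, 243.81, 248.26
α = 0.30; lower rank = 20 × 0.150 = 3; upper rank = 20 × 0.850 = 17.
The 3rd smallest replicate is 231.07; the 17th is 243.34.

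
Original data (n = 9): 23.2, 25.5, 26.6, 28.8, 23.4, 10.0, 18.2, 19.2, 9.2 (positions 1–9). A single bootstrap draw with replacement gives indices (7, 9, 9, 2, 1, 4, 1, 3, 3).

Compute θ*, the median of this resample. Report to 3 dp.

θ* = 23.200

Resample values: 18.2, 9.2, 9.2, 25.5, 23.2, 28.8, 23.2, 26.6, 26.6.
Sorted: 9.2, 9.2, 18.2, 23.2, 23.2, 25.5, 26.6, 26.6, 28.8
Median = middle value = 23.200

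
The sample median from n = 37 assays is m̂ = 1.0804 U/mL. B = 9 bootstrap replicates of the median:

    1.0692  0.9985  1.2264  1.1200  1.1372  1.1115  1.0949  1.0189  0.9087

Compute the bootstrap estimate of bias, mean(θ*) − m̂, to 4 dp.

mean(θ*) = (1.0692 + 0.9985 + 1.2264 + 1.1200 + 1.1372 + 1.1115 + 1.0949 + 1.0189 + 0.9087) / 9 = 1.07614
bias = 1.07614 − 1.0804

bias = −0.0043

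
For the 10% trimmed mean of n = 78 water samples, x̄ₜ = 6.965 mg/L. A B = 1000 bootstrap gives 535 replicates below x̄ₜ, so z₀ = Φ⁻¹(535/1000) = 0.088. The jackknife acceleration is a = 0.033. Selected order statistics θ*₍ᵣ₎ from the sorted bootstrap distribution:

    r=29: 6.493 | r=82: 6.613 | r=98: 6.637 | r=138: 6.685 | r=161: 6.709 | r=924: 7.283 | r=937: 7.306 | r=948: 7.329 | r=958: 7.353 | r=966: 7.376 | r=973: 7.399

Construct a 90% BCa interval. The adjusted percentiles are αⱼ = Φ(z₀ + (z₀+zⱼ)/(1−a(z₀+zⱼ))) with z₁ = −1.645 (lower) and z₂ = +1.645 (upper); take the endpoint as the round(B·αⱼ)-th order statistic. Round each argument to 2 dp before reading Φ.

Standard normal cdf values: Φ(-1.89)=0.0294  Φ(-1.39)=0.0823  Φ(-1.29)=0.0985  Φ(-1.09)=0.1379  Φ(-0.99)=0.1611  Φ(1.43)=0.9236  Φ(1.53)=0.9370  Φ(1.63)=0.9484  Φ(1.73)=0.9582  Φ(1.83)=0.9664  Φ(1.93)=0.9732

(6.613, 7.399)

Lower: z₀ + z₁ = 0.088 + (-1.645) = -1.557; 1 − a(z₀+z₁) = 1 − (0.033)(-1.557) = 1.0514; argument = 0.088 + (-1.557)/1.0514 = -1.3929 → -1.39.
α₁ = Φ(-1.39) = 0.0823; rank = round(1000 × 0.0823) = 82; θ*₍82₎ = 6.613.
Upper: z₀ + z₂ = 1.733; 1 − a(z₀+z₂) = 0.9428; argument = 1.9261 → 1.93; α₂ = 0.9732; rank = 973; θ*₍973₎ = 7.399.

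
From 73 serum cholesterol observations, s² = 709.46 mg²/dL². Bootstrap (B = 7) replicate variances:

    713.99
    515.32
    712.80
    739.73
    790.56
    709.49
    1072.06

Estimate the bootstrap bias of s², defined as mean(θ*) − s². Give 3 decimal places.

mean(θ*) = (713.99 + 515.32 + 712.80 + 739.73 + 790.56 + 709.49 + 1072.06) / 7 = 750.5643
bias = 750.5643 − 709.46

bias = +41.104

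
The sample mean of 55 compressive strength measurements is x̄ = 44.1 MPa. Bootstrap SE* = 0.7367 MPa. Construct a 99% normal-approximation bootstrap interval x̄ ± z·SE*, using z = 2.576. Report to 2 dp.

(42.20, 46.00)

Margin = 2.576 × 0.7367 = 1.898
Interval: 44.1 ± 1.898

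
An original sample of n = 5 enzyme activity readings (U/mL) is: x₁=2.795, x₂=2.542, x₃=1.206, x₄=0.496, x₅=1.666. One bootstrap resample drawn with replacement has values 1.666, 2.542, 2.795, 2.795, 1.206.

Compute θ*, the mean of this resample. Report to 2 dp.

θ* = 2.20

Mean = (1.666 + 2.542 + 2.795 + 2.795 + 1.206) / 5 = 11.0040 / 5 = 2.20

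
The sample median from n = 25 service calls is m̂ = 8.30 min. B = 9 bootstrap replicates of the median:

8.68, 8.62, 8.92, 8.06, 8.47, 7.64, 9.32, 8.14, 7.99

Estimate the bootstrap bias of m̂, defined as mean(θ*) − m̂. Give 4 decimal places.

bias = +0.1267

mean(θ*) = (8.68 + 8.62 + 8.92 + 8.06 + 8.47 + 7.64 + 9.32 + 8.14 + 7.99) / 9 = 8.42667
bias = 8.42667 − 8.30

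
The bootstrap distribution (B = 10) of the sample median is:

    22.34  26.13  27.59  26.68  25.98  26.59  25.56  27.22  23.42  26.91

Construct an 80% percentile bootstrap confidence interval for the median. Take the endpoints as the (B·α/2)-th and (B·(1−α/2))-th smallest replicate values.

Sorted replicates: 22.34, 23.42, 25.56, 25.98, 26.13, 26.59, 26.68, 26.91, 27.22, 27.59
α = 0.20; lower rank = 10 × 0.100 = 1; upper rank = 10 × 0.900 = 9.
The 1st smallest replicate is 22.34; the 9th is 27.22.

(22.34, 27.22)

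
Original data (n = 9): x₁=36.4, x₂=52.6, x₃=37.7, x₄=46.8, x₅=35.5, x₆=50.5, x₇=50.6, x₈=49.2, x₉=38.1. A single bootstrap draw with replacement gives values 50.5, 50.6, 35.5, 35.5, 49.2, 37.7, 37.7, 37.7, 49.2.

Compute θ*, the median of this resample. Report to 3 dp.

θ* = 37.700

Sorted: 35.5, 35.5, 37.7, 37.7, 37.7, 49.2, 49.2, 50.5, 50.6
Median = middle value = 37.700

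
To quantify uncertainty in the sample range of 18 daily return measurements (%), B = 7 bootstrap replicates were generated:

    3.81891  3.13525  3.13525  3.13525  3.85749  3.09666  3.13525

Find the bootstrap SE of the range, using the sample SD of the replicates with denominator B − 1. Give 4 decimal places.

Bootstrap SE is the standard deviation of the 7 replicate ranges.
Mean of replicates: (3.81891 + 3.13525 + 3.13525 + 3.13525 + 3.85749 + 3.09666 + 3.13525) / 7 = 23.314060 / 7 = 3.330580
Sum of squared deviations: (+0.488330)² + (−0.195330)² + (−0.195330)² + (−0.195330)² + (+0.526910)² + (−0.233920)² + (−0.195330)² = 0.723434
Variance = 0.723434 / 6 = 0.120572
SE* = √0.120572

SE* = 0.3472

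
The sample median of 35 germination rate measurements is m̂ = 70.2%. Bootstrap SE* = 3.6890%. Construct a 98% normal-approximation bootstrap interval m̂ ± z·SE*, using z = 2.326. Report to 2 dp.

(61.62, 78.78)

Margin = 2.326 × 3.6890 = 8.581
Interval: 70.2 ± 8.581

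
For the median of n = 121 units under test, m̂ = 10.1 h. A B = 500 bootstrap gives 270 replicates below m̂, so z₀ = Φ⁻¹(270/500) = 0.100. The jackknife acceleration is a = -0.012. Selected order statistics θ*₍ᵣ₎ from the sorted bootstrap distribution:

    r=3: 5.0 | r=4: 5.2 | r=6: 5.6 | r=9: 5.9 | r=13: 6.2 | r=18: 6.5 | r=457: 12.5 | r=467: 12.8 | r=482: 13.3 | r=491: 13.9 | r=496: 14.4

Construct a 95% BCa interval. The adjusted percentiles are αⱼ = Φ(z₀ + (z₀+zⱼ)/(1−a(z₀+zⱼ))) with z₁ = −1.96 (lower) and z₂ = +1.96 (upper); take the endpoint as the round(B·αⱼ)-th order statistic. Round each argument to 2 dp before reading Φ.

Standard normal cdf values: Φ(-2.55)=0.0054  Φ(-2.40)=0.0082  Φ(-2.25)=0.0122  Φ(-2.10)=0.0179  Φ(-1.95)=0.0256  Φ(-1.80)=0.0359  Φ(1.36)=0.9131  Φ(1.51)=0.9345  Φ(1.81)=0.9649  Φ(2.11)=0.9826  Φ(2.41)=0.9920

(6.5, 13.9)

Lower: z₀ + z₁ = 0.100 + (-1.960) = -1.860; 1 − a(z₀+z₁) = 1 − (-0.012)(-1.860) = 0.9777; argument = 0.100 + (-1.860)/0.9777 = -1.8025 → -1.80.
α₁ = Φ(-1.80) = 0.0359; rank = round(500 × 0.0359) = 18; θ*₍18₎ = 6.5.
Upper: z₀ + z₂ = 2.060; 1 − a(z₀+z₂) = 1.0247; argument = 2.1103 → 2.11; α₂ = 0.9826; rank = 491; θ*₍491₎ = 13.9.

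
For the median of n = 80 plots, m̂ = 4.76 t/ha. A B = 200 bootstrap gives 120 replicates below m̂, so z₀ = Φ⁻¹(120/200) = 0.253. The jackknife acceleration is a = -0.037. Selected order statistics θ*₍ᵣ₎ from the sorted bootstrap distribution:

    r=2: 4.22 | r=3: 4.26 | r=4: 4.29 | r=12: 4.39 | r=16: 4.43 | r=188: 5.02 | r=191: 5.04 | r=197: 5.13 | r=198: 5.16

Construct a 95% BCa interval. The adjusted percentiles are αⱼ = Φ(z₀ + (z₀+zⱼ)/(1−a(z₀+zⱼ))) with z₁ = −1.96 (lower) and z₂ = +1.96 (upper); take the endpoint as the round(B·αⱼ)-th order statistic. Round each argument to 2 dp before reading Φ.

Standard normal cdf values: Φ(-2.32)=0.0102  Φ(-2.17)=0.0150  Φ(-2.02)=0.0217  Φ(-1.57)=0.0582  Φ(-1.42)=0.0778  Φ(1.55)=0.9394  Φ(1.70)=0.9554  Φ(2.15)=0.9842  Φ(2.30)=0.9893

Lower: z₀ + z₁ = 0.253 + (-1.960) = -1.707; 1 − a(z₀+z₁) = 1 − (-0.037)(-1.707) = 0.9368; argument = 0.253 + (-1.707)/0.9368 = -1.5691 → -1.57.
α₁ = Φ(-1.57) = 0.0582; rank = round(200 × 0.0582) = 12; θ*₍12₎ = 4.39.
Upper: z₀ + z₂ = 2.213; 1 − a(z₀+z₂) = 1.0819; argument = 2.2985 → 2.30; α₂ = 0.9893; rank = 198; θ*₍198₎ = 5.16.

(4.39, 5.16)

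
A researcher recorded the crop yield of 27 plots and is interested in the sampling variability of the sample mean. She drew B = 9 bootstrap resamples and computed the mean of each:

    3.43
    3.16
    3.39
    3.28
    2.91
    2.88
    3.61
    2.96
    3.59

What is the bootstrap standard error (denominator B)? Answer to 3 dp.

SE* = 0.267

Bootstrap SE is the standard deviation of the 9 replicate means.
Mean of replicates: (3.43 + 3.16 + 3.39 + 3.28 + 2.91 + 2.88 + 3.61 + 2.96 + 3.59) / 9 = 29.2100 / 9 = 3.2456
Sum of squared deviations: (+0.1844)² + (−0.0856)² + (+0.1444)² + (+0.0344)² + (−0.3356)² + (−0.3656)² + (+0.3644)² + (−0.2856)² + (+0.3444)² = 0.6426
Variance = 0.6426 / 9 = 0.0714
SE* = √0.0714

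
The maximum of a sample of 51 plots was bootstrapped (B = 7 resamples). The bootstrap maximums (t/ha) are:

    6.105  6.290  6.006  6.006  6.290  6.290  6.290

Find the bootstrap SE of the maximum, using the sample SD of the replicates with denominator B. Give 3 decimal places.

Bootstrap SE is the standard deviation of the 7 replicate maximums.
Mean of replicates: (6.105 + 6.290 + 6.006 + 6.006 + 6.290 + 6.290 + 6.290) / 7 = 43.2770 / 7 = 6.1824
Sum of squared deviations: (−0.0774)² + (+0.1076)² + (−0.1764)² + (−0.1764)² + (+0.1076)² + (+0.1076)² + (+0.1076)² = 0.1145
Variance = 0.1145 / 7 = 0.0164
SE* = √0.0164

SE* = 0.128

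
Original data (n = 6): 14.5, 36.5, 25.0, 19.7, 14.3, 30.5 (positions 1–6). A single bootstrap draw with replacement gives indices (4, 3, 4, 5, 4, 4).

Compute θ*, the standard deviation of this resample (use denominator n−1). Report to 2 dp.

θ* = 3.38

Resample values: 19.7, 25.0, 19.7, 14.3, 19.7, 19.7.
Mean = 19.6833; sum of squared deviations = 57.2483
s² = 57.2483 / 5 = 11.4497
s = √11.4497 = 3.38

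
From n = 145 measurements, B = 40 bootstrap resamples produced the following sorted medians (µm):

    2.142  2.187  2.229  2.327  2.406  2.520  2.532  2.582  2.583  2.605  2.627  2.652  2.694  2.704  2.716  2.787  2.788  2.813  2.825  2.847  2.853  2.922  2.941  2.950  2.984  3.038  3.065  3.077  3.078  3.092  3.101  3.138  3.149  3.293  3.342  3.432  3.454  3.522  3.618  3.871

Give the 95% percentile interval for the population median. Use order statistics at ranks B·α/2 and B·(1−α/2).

(2.142, 3.618)

α = 0.05; lower rank = 40 × 0.025 = 1; upper rank = 40 × 0.975 = 39.
The 1st smallest replicate is 2.142; the 39th is 3.618.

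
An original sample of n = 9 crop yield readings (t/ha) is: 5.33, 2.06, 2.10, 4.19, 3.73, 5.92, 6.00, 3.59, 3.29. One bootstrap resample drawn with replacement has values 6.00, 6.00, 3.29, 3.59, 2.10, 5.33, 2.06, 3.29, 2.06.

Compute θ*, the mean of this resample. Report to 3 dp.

θ* = 3.747

Mean = (6.00 + 6.00 + 3.29 + 3.59 + 2.10 + 5.33 + 2.06 + 3.29 + 2.06) / 9 = 33.720 / 9 = 3.747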